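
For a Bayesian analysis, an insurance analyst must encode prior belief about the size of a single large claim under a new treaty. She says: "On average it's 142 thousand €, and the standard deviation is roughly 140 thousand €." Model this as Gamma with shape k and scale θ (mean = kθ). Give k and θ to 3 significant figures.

For Gamma(k, scale θ): mean = kθ, variance = kθ², so CV = 1/√k.
CV = SD/mean = 140/142 = 0.9859, hence k = 1/CV² = 1.03.
Then θ = mean/k = 142/1.03 = 138.

k ≈ 1.03, θ ≈ 138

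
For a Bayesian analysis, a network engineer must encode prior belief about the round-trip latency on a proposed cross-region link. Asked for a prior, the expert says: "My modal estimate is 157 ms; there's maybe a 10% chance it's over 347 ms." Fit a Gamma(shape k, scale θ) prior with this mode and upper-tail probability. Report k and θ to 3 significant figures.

k ≈ 4.06, θ ≈ 51.4

Gamma(k,θ) with k>1 has mode (k−1)θ, so θ = 157/(k−1).
Need P(X < 347) = 0.9 with θ tied to k this way. Start at k = 2, θ = 157: P(X<347) ≈ 0.648.
Too low — raise k to concentrate. Iterating converges to k ≈ 4.06.
Then θ = 157/(4.06−1) ≈ 51.4.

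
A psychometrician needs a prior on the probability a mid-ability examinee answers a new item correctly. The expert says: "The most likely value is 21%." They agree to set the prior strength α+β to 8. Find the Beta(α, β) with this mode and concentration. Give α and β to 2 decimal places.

α = 2.26, β = 5.74

For α,β > 1 the Beta mode is (α−1)/(α+β−2). With α+β = 8, the mode is (α−1)/6.
Set (α−1)/6 = 0.21 → α = 1 + 0.21·6 = 2.26.
β = 8 − α = 5.74.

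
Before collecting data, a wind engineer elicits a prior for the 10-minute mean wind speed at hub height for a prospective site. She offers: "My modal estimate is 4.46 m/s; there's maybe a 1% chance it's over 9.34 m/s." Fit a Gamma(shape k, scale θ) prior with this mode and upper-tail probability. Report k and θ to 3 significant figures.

Gamma(k,θ) with k>1 has mode (k−1)θ, so θ = 4.46/(k−1).
Need P(X < 9.34) = 0.99 with θ tied to k this way. Start at k = 2, θ = 4.46: P(X<9.34) ≈ 0.619.
Too low — raise k to concentrate. Iterating converges to k ≈ 9.91.
Then θ = 4.46/(9.91−1) ≈ 0.501.

k ≈ 9.91, θ ≈ 0.501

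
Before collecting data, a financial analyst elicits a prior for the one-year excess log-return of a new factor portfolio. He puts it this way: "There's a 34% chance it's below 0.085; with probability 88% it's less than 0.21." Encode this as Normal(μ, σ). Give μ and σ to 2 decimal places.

μ = 0.12, σ = 0.08

For Normal(μ,σ), the p-quantile is μ + z_p·σ. Here z_{0.34} = -0.4125, z_{0.88} = 1.175.
So 0.085 = μ − 0.4125σ and 0.21 = μ + 1.175σ.
Subtracting: σ = (0.21 − 0.085)/(1.175 − (-0.4125)) = 0.08.
Then μ = 0.085 − (-0.4125)·0.08 = 0.12.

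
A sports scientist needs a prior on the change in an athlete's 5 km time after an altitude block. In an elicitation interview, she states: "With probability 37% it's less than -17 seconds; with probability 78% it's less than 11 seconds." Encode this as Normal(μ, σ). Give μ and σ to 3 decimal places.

The p-quantile of Normal(μ,σ) is μ + z_p·σ, with z_{0.37} = -0.3319 and z_{0.78} = 0.7722.
Eliminate σ: μ = (z₂·x₁ − z₁·x₂)/(z₂ − z₁) = (0.7722·-17 − (-0.3319)·11)/1.104 = -8.584.
Then σ = (x₂ − x₁)/(z₂ − z₁) = (11 − -17)/1.104 = 25.361.

μ = -8.584, σ = 25.361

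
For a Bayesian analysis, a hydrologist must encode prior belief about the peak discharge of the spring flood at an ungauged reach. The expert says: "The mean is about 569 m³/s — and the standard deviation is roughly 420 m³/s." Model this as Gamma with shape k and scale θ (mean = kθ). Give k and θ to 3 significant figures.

k ≈ 1.84, θ ≈ 310

For Gamma(k, scale θ): mean = kθ, variance = kθ², so CV = 1/√k.
CV = SD/mean = 420/569 = 0.7381, hence k = 1/CV² = 1.84.
Then θ = mean/k = 569/1.84 = 310.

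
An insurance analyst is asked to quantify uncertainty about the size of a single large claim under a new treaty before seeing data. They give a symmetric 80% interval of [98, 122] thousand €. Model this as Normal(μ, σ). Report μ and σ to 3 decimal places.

A symmetric 80% interval runs μ ± z·σ with z = 1.282.
Half-width = 12, so σ = 12/1.282 = 9.364.
μ is the interval midpoint, 110.000.

μ = 110.000, σ = 9.364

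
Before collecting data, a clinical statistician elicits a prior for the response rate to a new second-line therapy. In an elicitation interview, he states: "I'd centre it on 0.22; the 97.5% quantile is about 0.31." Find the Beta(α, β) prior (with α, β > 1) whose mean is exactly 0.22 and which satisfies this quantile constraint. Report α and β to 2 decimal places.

α ≈ 20.07, β ≈ 71.17

With mean 0.22 fixed, write α = 0.22s, β = 0.78s where s = α+β.
Need P(θ < 0.31) = 0.975 under Beta(0.22s, 0.78s). Normal approximation: (q−m)/√(m(1−m)/s) ≈ z_{0.975} = 1.96, so s ≈ 0.22·0.78·(1.96)²/(0.31−0.22)² = 81.4.
At s = 81.4: P(θ<0.31) ≈ 0.968. Adjusting to match 0.975 gives s ≈ 91.24.
So α = 0.22·91.24 ≈ 20.07, β = 0.78·91.24 ≈ 71.17.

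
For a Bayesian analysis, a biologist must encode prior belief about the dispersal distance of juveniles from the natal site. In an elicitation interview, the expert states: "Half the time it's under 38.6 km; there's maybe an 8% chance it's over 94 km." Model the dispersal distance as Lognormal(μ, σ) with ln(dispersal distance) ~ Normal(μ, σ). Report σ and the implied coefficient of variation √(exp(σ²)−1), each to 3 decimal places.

σ ≈ 0.633, CV ≈ 0.703

If T ~ Lognormal(μ,σ) then ln T ~ Normal(μ,σ), so the p-quantile of ln T is μ + z_p·σ.
ln(38.6) = 3.653 and ln(94) = 4.543; z_{0.5} = 0, z_{0.92} = 1.405.
σ = (4.543 − 3.653)/(1.405 − (0)) = 0.633.
μ = 3.653 − (0)·0.633 = 3.653.
CV = √(exp(σ²)−1) = √(exp(0.4013)−1) = 0.703.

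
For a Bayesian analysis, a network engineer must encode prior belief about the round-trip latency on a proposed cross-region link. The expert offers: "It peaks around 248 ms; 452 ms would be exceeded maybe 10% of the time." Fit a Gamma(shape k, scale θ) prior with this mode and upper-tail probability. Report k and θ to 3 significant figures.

k ≈ 6.29, θ ≈ 46.9

Gamma(k,θ) with k>1 has mode (k−1)θ, so θ = 248/(k−1).
Need P(X < 452) = 0.9 with θ tied to k this way. Start at k = 2, θ = 248: P(X<452) ≈ 0.544.
Too low — raise k to concentrate. Iterating converges to k ≈ 6.29.
Then θ = 248/(6.29−1) ≈ 46.9.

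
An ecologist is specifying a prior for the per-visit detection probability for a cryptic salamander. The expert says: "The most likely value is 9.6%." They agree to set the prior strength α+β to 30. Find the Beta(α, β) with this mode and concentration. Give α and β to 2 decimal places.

α = 3.69, β = 26.31

For α,β > 1 the Beta mode is (α−1)/(α+β−2). With α+β = 30, the mode is (α−1)/28.
Set (α−1)/28 = 0.096 → α = 1 + 0.096·28 = 3.69.
β = 30 − α = 26.31.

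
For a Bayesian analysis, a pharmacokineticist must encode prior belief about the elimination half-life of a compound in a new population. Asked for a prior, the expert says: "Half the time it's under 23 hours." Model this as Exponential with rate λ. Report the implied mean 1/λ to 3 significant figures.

Exponential median = ln 2 / λ, so λ = ln 2 / 23.0 = 0.0301.
Mean = 1/λ = 33.2 hours.

mean ≈ 33.2 hours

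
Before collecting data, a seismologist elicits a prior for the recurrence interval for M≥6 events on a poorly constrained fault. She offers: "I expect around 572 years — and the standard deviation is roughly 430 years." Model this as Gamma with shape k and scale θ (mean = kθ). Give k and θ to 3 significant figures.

k ≈ 1.77, θ ≈ 323

For Gamma(k, scale θ): mean = kθ, variance = kθ², so CV = 1/√k.
CV = SD/mean = 430/572 = 0.7517, hence k = 1/CV² = 1.77.
Then θ = mean/k = 572/1.77 = 323.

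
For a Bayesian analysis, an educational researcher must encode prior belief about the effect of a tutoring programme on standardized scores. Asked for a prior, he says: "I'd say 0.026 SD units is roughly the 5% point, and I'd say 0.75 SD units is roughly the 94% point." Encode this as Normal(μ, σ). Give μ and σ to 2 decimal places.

For Normal(μ,σ), the p-quantile is μ + z_p·σ. Here z_{0.05} = -1.645, z_{0.94} = 1.555.
So 0.026 = μ − 1.645σ and 0.75 = μ + 1.555σ.
Subtracting: σ = (0.75 − 0.026)/(1.555 − (-1.645)) = 0.23.
Then μ = 0.026 − (-1.645)·0.23 = 0.40.

μ = 0.40, σ = 0.23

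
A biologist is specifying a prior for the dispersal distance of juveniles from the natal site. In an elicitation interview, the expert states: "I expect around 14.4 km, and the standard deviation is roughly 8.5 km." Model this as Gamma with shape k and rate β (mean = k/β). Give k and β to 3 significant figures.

For Gamma(k, rate β): mean = k/β, variance = k/β², so CV = 1/√k.
CV = SD/mean = 8.5/14.4 = 0.5903, hence k = 1/CV² = 2.87.
Then β = k/mean = 2.87/14.4 = 0.199.

k ≈ 2.87, β ≈ 0.199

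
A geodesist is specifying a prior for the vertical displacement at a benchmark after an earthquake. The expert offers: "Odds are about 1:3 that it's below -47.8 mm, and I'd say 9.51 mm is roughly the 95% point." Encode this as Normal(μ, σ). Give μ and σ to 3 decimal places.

For Normal(μ,σ), the p-quantile is μ + z_p·σ. Here z_{0.25} = -0.6745, z_{0.95} = 1.645.
So -47.8 = μ − 0.6745σ and 9.51 = μ + 1.645σ.
Subtracting: σ = (9.51 − -47.8)/(1.645 − (-0.6745)) = 24.710.
Then μ = -47.8 − (-0.6745)·24.710 = -31.134.

μ = -31.134, σ = 24.710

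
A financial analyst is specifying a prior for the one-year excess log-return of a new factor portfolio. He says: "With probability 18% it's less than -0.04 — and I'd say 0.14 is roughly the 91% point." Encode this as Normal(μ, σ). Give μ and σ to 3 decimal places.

μ = 0.033, σ = 0.080

For Normal(μ,σ), the p-quantile is μ + z_p·σ. Here z_{0.18} = -0.9154, z_{0.91} = 1.341.
So -0.04 = μ − 0.9154σ and 0.14 = μ + 1.341σ.
Subtracting: σ = (0.14 − -0.04)/(1.341 − (-0.9154)) = 0.080.
Then μ = -0.04 − (-0.9154)·0.080 = 0.033.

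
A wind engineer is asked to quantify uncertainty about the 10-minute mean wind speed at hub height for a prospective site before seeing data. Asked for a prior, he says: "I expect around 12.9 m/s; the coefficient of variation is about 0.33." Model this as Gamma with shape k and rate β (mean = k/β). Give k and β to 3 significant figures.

For Gamma(k, rate β): mean = k/β, variance = k/β², so CV = 1/√k.
CV = 0.33, hence k = 1/CV² = 9.18.
Then β = k/mean = 9.18/12.9 = 0.712.

k ≈ 9.18, β ≈ 0.712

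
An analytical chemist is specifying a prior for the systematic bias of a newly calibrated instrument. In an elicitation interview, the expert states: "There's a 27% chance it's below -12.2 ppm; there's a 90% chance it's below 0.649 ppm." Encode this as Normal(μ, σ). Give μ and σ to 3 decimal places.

μ = -8.043, σ = 6.783

For Normal(μ,σ), the p-quantile is μ + z_p·σ. Here z_{0.27} = -0.6128, z_{0.9} = 1.282.
So -12.2 = μ − 0.6128σ and 0.649 = μ + 1.282σ.
Subtracting: σ = (0.649 − -12.2)/(1.282 − (-0.6128)) = 6.783.
Then μ = -12.2 − (-0.6128)·6.783 = -8.043.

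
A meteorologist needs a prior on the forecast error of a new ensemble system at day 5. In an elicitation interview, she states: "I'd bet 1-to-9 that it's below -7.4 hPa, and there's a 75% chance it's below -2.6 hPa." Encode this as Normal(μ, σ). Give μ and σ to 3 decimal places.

μ = -4.255, σ = 2.454

The p-quantile of Normal(μ,σ) is μ + z_p·σ, with z_{0.1} = -1.282 and z_{0.75} = 0.6745.
Eliminate σ: μ = (z₂·x₁ − z₁·x₂)/(z₂ − z₁) = (0.6745·-7.4 − (-1.282)·-2.6)/1.956 = -4.255.
Then σ = (x₂ − x₁)/(z₂ − z₁) = (-2.6 − -7.4)/1.956 = 2.454.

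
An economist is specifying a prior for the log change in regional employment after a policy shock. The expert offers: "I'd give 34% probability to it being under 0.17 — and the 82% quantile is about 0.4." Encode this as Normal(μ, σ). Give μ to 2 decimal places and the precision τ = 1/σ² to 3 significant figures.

For Normal(μ,σ), the p-quantile is μ + z_p·σ. Here z_{0.34} = -0.4125, z_{0.82} = 0.9154.
So 0.17 = μ − 0.4125σ and 0.4 = μ + 0.9154σ.
Subtracting: σ = (0.4 − 0.17)/(0.9154 − (-0.4125)) = 0.17.
Then μ = 0.17 − (-0.4125)·0.17 = 0.24.
Precision τ = 1/σ² = 1/0.1732² = 33.3.

μ = 0.24, τ = 33.3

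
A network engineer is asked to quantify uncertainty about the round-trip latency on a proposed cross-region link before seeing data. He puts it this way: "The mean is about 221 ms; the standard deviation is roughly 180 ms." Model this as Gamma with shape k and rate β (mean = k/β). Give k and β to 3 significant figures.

k ≈ 1.51, β ≈ 0.00682

For Gamma(k, rate β): mean = k/β, variance = k/β², so CV = 1/√k.
CV = SD/mean = 180/221 = 0.8145, hence k = 1/CV² = 1.51.
Then β = k/mean = 1.51/221 = 0.00682.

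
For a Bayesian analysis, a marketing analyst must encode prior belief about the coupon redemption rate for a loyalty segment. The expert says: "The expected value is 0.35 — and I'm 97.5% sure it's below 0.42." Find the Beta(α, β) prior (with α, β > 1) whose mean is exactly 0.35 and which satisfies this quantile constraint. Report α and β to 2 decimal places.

α ≈ 64.73, β ≈ 120.22

With mean 0.35 fixed, write α = 0.35s, β = 0.65s where s = α+β.
Need P(θ < 0.42) = 0.975 under Beta(0.35s, 0.65s). Normal approximation: (q−m)/√(m(1−m)/s) ≈ z_{0.975} = 1.96, so s ≈ 0.35·0.65·(1.96)²/(0.42−0.35)² = 178.4.
At s = 178.4: P(θ<0.42) ≈ 0.973. Adjusting to match 0.975 gives s ≈ 184.95.
So α = 0.35·184.95 ≈ 64.73, β = 0.65·184.95 ≈ 120.22.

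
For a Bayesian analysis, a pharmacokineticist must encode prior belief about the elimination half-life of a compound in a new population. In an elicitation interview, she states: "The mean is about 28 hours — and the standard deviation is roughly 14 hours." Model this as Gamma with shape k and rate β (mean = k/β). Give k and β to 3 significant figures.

k ≈ 4, β ≈ 0.143

For Gamma(k, rate β): mean = k/β, variance = k/β², so CV = 1/√k.
CV = SD/mean = 14/28 = 0.5, hence k = 1/CV² = 4.
Then β = k/mean = 4/28 = 0.143.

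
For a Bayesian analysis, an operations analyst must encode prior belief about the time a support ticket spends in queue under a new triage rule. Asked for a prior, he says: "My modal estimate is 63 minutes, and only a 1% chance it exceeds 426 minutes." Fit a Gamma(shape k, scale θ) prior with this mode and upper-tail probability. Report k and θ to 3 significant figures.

Gamma(k,θ) with k>1 has mode (k−1)θ, so θ = 63/(k−1).
Need P(X < 426) = 0.99 with θ tied to k this way. Start at k = 2, θ = 63: P(X<426) ≈ 0.991.
Too high — lower k to spread out. Iterating converges to k ≈ 1.97.
Then θ = 63/(1.97−1) ≈ 64.6.

k ≈ 1.97, θ ≈ 64.6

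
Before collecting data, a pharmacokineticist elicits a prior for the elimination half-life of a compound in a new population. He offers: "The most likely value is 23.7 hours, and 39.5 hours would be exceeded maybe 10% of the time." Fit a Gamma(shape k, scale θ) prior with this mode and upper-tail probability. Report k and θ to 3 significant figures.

Gamma(k,θ) with k>1 has mode (k−1)θ, so θ = 23.7/(k−1).
Need P(X < 39.5) = 0.9 with θ tied to k this way. Start at k = 2, θ = 23.7: P(X<39.5) ≈ 0.496.
Too low — raise k to concentrate. Iterating converges to k ≈ 8.24.
Then θ = 23.7/(8.24−1) ≈ 3.27.

k ≈ 8.24, θ ≈ 3.27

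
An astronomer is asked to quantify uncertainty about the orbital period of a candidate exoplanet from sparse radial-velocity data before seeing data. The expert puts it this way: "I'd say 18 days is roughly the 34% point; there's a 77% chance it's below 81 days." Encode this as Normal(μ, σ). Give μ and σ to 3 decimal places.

μ = 40.570, σ = 54.720

The p-quantile of Normal(μ,σ) is μ + z_p·σ, with z_{0.34} = -0.4125 and z_{0.77} = 0.7388.
Eliminate σ: μ = (z₂·x₁ − z₁·x₂)/(z₂ − z₁) = (0.7388·18 − (-0.4125)·81)/1.151 = 40.570.
Then σ = (x₂ − x₁)/(z₂ − z₁) = (81 − 18)/1.151 = 54.720.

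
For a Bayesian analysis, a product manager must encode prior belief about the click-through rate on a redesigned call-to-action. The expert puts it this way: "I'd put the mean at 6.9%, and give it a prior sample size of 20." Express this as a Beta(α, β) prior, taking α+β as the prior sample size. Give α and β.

Under the effective-sample-size interpretation, Beta(α, β) has prior mean α/(α+β) and prior sample size α+β.
So α+β = 20 and α/(α+β) = 0.069, giving α = 0.069·20 = 1.38 and β = 20 − 1.38 = 18.62.

α = 1.38, β = 18.62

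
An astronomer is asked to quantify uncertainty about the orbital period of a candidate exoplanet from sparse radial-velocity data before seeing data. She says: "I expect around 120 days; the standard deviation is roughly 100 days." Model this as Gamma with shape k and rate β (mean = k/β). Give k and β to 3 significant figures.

k ≈ 1.44, β ≈ 0.012

For Gamma(k, rate β): mean = k/β, variance = k/β², so CV = 1/√k.
CV = SD/mean = 100/120 = 0.8333, hence k = 1/CV² = 1.44.
Then β = k/mean = 1.44/120 = 0.012.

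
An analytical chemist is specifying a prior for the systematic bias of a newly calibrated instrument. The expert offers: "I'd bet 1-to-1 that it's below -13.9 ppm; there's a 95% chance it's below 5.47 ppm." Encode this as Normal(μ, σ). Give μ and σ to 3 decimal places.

μ = -13.900, σ = 11.776

The p-quantile of Normal(μ,σ) is μ + z_p·σ, with z_{0.5} = 0 and z_{0.95} = 1.645.
Eliminate σ: μ = (z₂·x₁ − z₁·x₂)/(z₂ − z₁) = (1.645·-13.9 − (0)·5.47)/1.645 = -13.900.
Then σ = (x₂ − x₁)/(z₂ − z₁) = (5.47 − -13.9)/1.645 = 11.776.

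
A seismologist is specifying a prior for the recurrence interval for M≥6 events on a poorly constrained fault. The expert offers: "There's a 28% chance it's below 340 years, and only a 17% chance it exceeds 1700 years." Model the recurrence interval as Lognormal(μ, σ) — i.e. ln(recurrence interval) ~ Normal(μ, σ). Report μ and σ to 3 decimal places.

If T ~ Lognormal(μ,σ) then ln T ~ Normal(μ,σ), so the p-quantile of ln T is μ + z_p·σ.
ln(340) = 5.829 and ln(1700) = 7.438; z_{0.28} = -0.5828, z_{0.83} = 0.9542.
σ = (7.438 − 5.829)/(0.9542 − (-0.5828)) = 1.047.
μ = 5.829 − (-0.5828)·1.047 = 6.439.

μ ≈ 6.439, σ ≈ 1.047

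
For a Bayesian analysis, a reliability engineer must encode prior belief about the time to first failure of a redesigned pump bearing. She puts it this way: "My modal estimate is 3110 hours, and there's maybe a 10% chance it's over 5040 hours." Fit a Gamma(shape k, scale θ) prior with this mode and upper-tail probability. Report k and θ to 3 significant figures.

k ≈ 9.07, θ ≈ 385

Gamma(k,θ) with k>1 has mode (k−1)θ, so θ = 3110/(k−1).
Need P(X < 5040) = 0.9 with θ tied to k this way. Start at k = 2, θ = 3110: P(X<5040) ≈ 0.482.
Too low — raise k to concentrate. Iterating converges to k ≈ 9.07.
Then θ = 3110/(9.07−1) ≈ 385.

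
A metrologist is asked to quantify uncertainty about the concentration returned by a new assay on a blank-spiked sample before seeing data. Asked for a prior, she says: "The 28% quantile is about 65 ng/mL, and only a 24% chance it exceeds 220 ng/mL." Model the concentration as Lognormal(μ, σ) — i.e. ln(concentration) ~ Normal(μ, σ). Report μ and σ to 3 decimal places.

μ ≈ 4.726, σ ≈ 0.946

If T ~ Lognormal(μ,σ) then ln T ~ Normal(μ,σ), so the p-quantile of ln T is μ + z_p·σ.
ln(65) = 4.174 and ln(220) = 5.394; z_{0.28} = -0.5828, z_{0.76} = 0.7063.
σ = (5.394 − 4.174)/(0.7063 − (-0.5828)) = 0.946.
μ = 4.174 − (-0.5828)·0.946 = 4.726.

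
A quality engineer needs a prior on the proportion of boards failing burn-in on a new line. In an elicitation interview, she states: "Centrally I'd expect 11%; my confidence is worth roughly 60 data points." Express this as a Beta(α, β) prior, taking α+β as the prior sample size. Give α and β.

α = 6.6, β = 53.4

Under the effective-sample-size interpretation, Beta(α, β) has prior mean α/(α+β) and prior sample size α+β.
So α+β = 60 and α/(α+β) = 0.11, giving α = 0.11·60 = 6.6 and β = 60 − 6.6 = 53.4.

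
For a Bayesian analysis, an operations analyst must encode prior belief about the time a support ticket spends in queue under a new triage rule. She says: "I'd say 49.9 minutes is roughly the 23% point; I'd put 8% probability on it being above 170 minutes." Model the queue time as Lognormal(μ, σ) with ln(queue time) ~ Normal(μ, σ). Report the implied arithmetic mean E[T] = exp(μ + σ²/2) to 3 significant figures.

If T ~ Lognormal(μ,σ) then ln T ~ Normal(μ,σ), so the p-quantile of ln T is μ + z_p·σ.
ln(49.9) = 3.91 and ln(170) = 5.136; z_{0.23} = -0.7388, z_{0.92} = 1.405.
σ = (5.136 − 3.91)/(1.405 − (-0.7388)) = 0.572.
μ = 3.91 − (-0.7388)·0.572 = 4.332.
E[T] = exp(μ + σ²/2) = exp(4.332 + 0.1634) = 89.6 minutes.

E[T] ≈ 89.6 minutes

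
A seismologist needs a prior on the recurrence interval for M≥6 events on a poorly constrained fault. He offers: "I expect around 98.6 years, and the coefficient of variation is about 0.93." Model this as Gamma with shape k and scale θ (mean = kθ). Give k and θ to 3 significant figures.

k ≈ 1.16, θ ≈ 85.3

For Gamma(k, scale θ): mean = kθ, variance = kθ², so CV = 1/√k.
CV = 0.93, hence k = 1/CV² = 1.16.
Then θ = mean/k = 98.6/1.16 = 85.3.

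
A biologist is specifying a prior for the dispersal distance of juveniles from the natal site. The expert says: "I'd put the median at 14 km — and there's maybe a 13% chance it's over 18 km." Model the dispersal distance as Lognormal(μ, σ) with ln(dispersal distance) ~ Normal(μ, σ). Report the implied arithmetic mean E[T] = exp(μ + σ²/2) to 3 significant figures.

If T ~ Lognormal(μ,σ) then ln T ~ Normal(μ,σ), so the p-quantile of ln T is μ + z_p·σ.
ln(14) = 2.639 and ln(18) = 2.89; z_{0.5} = 0, z_{0.87} = 1.126.
σ = (2.89 − 2.639)/(1.126 − (0)) = 0.223.
μ = 2.639 − (0)·0.223 = 2.639.
E[T] = exp(μ + σ²/2) = exp(2.639 + 0.0249) = 14.4 km.

E[T] ≈ 14.4 km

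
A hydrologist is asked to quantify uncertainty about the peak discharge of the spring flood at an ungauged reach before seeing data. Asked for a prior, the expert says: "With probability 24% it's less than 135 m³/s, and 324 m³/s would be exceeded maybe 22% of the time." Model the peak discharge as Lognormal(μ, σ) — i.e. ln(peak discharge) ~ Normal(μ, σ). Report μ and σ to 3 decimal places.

μ ≈ 5.324, σ ≈ 0.592

If T ~ Lognormal(μ,σ) then ln T ~ Normal(μ,σ), so the p-quantile of ln T is μ + z_p·σ.
ln(135) = 4.905 and ln(324) = 5.781; z_{0.24} = -0.7063, z_{0.78} = 0.7722.
σ = (5.781 − 4.905)/(0.7722 − (-0.7063)) = 0.592.
μ = 4.905 − (-0.7063)·0.592 = 5.324.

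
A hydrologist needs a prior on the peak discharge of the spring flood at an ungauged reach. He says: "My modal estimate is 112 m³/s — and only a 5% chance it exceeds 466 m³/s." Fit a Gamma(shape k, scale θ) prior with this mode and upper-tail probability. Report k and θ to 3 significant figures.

Gamma(k,θ) with k>1 has mode (k−1)θ, so θ = 112/(k−1).
Need P(X < 466) = 0.95 with θ tied to k this way. Start at k = 2, θ = 112: P(X<466) ≈ 0.920.
Too low — raise k to concentrate. Iterating converges to k ≈ 2.23.
Then θ = 112/(2.23−1) ≈ 91.2.

k ≈ 2.23, θ ≈ 91.2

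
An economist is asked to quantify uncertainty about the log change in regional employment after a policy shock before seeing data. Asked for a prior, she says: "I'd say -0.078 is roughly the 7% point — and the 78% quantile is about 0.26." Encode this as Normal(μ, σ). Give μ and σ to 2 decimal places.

μ = 0.14, σ = 0.15

For Normal(μ,σ), the p-quantile is μ + z_p·σ. Here z_{0.07} = -1.476, z_{0.78} = 0.7722.
So -0.078 = μ − 1.476σ and 0.26 = μ + 0.7722σ.
Subtracting: σ = (0.26 − -0.078)/(0.7722 − (-1.476)) = 0.15.
Then μ = -0.078 − (-1.476)·0.15 = 0.14.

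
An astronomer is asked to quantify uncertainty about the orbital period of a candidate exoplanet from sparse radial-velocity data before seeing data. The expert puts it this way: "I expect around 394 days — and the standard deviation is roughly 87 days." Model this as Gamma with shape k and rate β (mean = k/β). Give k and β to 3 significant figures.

k ≈ 20.5, β ≈ 0.0521

For Gamma(k, rate β): mean = k/β, variance = k/β², so CV = 1/√k.
CV = SD/mean = 87/394 = 0.2208, hence k = 1/CV² = 20.5.
Then β = k/mean = 20.5/394 = 0.0521.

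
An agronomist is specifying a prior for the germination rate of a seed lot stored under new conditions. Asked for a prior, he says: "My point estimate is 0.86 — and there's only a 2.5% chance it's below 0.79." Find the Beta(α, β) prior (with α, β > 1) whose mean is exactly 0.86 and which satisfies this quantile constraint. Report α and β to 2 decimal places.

With mean 0.86 fixed, write α = 0.86s, β = 0.14s where s = α+β.
Need P(θ < 0.79) = 0.025 under Beta(0.86s, 0.14s). Normal approximation: (q−m)/√(m(1−m)/s) ≈ z_{0.025} = -1.96, so s ≈ 0.86·0.14·(-1.96)²/(0.79−0.86)² = 94.4.
At s = 94.4: P(θ<0.79) ≈ 0.035. Adjusting to match 0.025 gives s ≈ 111.16.
So α = 0.86·111.16 ≈ 95.60, β = 0.14·111.16 ≈ 15.56.

α ≈ 95.60, β ≈ 15.56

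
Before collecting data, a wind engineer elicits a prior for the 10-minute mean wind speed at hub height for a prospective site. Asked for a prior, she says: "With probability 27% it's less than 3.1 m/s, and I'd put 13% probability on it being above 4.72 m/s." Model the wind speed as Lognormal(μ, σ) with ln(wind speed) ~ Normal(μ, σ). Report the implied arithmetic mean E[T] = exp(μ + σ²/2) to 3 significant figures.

If T ~ Lognormal(μ,σ) then ln T ~ Normal(μ,σ), so the p-quantile of ln T is μ + z_p·σ.
ln(3.1) = 1.131 and ln(4.72) = 1.552; z_{0.27} = -0.6128, z_{0.87} = 1.126.
σ = (1.552 − 1.131)/(1.126 − (-0.6128)) = 0.242.
μ = 1.131 − (-0.6128)·0.242 = 1.280.
E[T] = exp(μ + σ²/2) = exp(1.280 + 0.0292) = 3.7 m/s.

E[T] ≈ 3.7 m/s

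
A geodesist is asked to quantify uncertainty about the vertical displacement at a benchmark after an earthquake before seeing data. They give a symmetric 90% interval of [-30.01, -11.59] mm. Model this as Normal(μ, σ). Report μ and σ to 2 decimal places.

μ = -20.80, σ = 5.60

A symmetric 90% interval runs μ ± z·σ with z = 1.645.
Half-width = 9.21, so σ = 9.21/1.645 = 5.60.
μ is the interval midpoint, -20.80.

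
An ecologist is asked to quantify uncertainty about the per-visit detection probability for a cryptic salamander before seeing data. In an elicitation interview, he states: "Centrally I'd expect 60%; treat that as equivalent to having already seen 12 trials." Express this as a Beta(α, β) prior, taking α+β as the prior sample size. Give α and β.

α = 7.2, β = 4.8

Under the effective-sample-size interpretation, Beta(α, β) has prior mean α/(α+β) and prior sample size α+β.
So α+β = 12 and α/(α+β) = 0.6, giving α = 0.6·12 = 7.2 and β = 12 − 7.2 = 4.8.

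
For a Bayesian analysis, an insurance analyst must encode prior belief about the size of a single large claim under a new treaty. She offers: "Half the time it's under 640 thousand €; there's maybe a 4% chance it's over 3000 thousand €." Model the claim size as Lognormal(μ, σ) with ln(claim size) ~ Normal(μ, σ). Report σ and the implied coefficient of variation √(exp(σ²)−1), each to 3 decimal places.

If T ~ Lognormal(μ,σ) then ln T ~ Normal(μ,σ), so the p-quantile of ln T is μ + z_p·σ.
ln(640) = 6.461 and ln(3000) = 8.006; z_{0.5} = 0, z_{0.96} = 1.751.
σ = (8.006 − 6.461)/(1.751 − (0)) = 0.882.
μ = 6.461 − (0)·0.882 = 6.461.
CV = √(exp(σ²)−1) = √(exp(0.7787)−1) = 1.086.

σ ≈ 0.882, CV ≈ 1.086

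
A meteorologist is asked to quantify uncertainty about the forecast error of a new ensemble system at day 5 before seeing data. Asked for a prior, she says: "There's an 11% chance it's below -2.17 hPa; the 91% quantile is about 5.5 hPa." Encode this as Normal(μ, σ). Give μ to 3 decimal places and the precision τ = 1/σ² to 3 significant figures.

The p-quantile of Normal(μ,σ) is μ + z_p·σ, with z_{0.11} = -1.227 and z_{0.91} = 1.341.
Eliminate σ: μ = (z₂·x₁ − z₁·x₂)/(z₂ − z₁) = (1.341·-2.17 − (-1.227)·5.5)/2.567 = 1.494.
Then σ = (x₂ − x₁)/(z₂ − z₁) = (5.5 − -2.17)/2.567 = 2.988.
Precision τ = 1/σ² = 1/2.988² = 0.112.

μ = 1.494, τ = 0.112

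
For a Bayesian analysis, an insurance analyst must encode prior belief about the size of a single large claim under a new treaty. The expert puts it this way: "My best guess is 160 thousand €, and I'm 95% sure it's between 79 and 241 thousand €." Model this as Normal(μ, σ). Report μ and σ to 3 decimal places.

μ = 160.000, σ = 41.327

A symmetric 95% interval runs μ ± z·σ with z = 1.96.
Half-width = 81, so σ = 81/1.96 = 41.327.
μ is the stated best guess, 160.000.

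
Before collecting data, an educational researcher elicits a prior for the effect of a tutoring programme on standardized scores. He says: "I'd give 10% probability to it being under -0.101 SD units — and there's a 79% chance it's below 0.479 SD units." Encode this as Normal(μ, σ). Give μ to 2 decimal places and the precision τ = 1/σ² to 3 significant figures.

The p-quantile of Normal(μ,σ) is μ + z_p·σ, with z_{0.1} = -1.282 and z_{0.79} = 0.8064.
Eliminate σ: μ = (z₂·x₁ − z₁·x₂)/(z₂ − z₁) = (0.8064·-0.101 − (-1.282)·0.479)/2.088 = 0.25.
Then σ = (x₂ − x₁)/(z₂ − z₁) = (0.479 − -0.101)/2.088 = 0.28.
Precision τ = 1/σ² = 1/0.2778² = 13.

μ = 0.25, τ = 13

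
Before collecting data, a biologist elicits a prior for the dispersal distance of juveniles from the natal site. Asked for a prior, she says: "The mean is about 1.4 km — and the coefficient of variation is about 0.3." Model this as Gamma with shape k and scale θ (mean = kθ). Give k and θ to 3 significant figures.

k ≈ 11.1, θ ≈ 0.126

For Gamma(k, scale θ): mean = kθ, variance = kθ², so CV = 1/√k.
CV = 0.3, hence k = 1/CV² = 11.1.
Then θ = mean/k = 1.4/11.1 = 0.126.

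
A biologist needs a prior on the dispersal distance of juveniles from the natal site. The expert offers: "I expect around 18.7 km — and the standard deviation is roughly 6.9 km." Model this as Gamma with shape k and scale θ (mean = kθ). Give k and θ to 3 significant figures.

k ≈ 7.34, θ ≈ 2.55

For Gamma(k, scale θ): mean = kθ, variance = kθ², so CV = 1/√k.
CV = SD/mean = 6.9/18.7 = 0.369, hence k = 1/CV² = 7.34.
Then θ = mean/k = 18.7/7.34 = 2.55.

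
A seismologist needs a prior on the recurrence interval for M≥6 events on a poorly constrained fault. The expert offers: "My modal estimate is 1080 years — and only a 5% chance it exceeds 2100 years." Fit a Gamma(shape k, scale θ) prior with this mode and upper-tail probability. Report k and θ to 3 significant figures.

Gamma(k,θ) with k>1 has mode (k−1)θ, so θ = 1080/(k−1).
Need P(X < 2100) = 0.95 with θ tied to k this way. Start at k = 2, θ = 1080: P(X<2100) ≈ 0.579.
Too low — raise k to concentrate. Iterating converges to k ≈ 7.28.
Then θ = 1080/(7.28−1) ≈ 172.

k ≈ 7.28, θ ≈ 172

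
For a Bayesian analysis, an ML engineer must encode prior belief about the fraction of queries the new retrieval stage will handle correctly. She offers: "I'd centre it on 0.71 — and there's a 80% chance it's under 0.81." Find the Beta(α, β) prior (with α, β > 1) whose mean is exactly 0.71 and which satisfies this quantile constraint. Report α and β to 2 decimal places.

With mean 0.71 fixed, write α = 0.71s, β = 0.29s where s = α+β.
Need P(θ < 0.81) = 0.8 under Beta(0.71s, 0.29s). Normal approximation: (q−m)/√(m(1−m)/s) ≈ z_{0.8} = 0.842, so s ≈ 0.71·0.29·(0.842)²/(0.81−0.71)² = 14.6.
At s = 14.6: P(θ<0.81) ≈ 0.795. Adjusting to match 0.8 gives s ≈ 15.13.
So α = 0.71·15.13 ≈ 10.75, β = 0.29·15.13 ≈ 4.39.

α ≈ 10.75, β ≈ 4.39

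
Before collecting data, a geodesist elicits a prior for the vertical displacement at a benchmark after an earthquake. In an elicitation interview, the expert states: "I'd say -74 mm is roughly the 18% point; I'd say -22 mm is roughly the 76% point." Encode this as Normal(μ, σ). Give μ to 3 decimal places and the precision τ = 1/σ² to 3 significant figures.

μ = -44.648, τ = 0.000973

For Normal(μ,σ), the p-quantile is μ + z_p·σ. Here z_{0.18} = -0.9154, z_{0.76} = 0.7063.
So -74 = μ − 0.9154σ and -22 = μ + 0.7063σ.
Subtracting: σ = (-22 − -74)/(0.7063 − (-0.9154)) = 32.066.
Then μ = -74 − (-0.9154)·32.066 = -44.648.
Precision τ = 1/σ² = 1/32.07² = 0.000973.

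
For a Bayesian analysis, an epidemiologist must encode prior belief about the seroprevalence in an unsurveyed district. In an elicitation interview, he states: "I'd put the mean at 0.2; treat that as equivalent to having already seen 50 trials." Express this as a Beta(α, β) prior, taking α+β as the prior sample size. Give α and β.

Under the effective-sample-size interpretation, Beta(α, β) has prior mean α/(α+β) and prior sample size α+β.
So α+β = 50 and α/(α+β) = 0.2, giving α = 0.2·50 = 10 and β = 50 − 10 = 40.

α = 10, β = 40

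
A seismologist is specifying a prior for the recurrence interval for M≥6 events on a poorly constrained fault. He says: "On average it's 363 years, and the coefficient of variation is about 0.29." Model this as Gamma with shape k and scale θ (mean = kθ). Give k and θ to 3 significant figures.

For Gamma(k, scale θ): mean = kθ, variance = kθ², so CV = 1/√k.
CV = 0.29, hence k = 1/CV² = 11.9.
Then θ = mean/k = 363/11.9 = 30.5.

k ≈ 11.9, θ ≈ 30.5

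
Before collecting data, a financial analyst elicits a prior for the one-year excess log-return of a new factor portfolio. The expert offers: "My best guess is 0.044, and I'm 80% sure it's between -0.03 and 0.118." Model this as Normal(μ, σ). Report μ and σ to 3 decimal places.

μ = 0.044, σ = 0.058

A symmetric 80% interval runs μ ± z·σ with z = 1.282.
Half-width = 0.074, so σ = 0.074/1.282 = 0.058.
μ is the stated best guess, 0.044.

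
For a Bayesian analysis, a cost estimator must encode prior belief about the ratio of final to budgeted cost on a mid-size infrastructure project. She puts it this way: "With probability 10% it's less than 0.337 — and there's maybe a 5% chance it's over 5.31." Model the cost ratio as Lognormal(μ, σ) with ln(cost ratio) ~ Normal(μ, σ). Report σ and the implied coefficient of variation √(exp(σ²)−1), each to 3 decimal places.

σ ≈ 0.942, CV ≈ 1.196

If T ~ Lognormal(μ,σ) then ln T ~ Normal(μ,σ), so the p-quantile of ln T is μ + z_p·σ.
ln(0.337) = -1.088 and ln(5.31) = 1.67; z_{0.1} = -1.282, z_{0.95} = 1.645.
σ = (1.67 − -1.088)/(1.645 − (-1.282)) = 0.942.
μ = -1.088 − (-1.282)·0.942 = 0.120.
CV = √(exp(σ²)−1) = √(exp(0.8877)−1) = 1.196.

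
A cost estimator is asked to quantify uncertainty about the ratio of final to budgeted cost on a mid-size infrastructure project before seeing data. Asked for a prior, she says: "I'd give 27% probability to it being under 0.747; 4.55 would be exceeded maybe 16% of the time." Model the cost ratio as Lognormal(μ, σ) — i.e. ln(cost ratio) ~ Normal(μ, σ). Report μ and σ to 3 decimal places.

μ ≈ 0.397, σ ≈ 1.124

If T ~ Lognormal(μ,σ) then ln T ~ Normal(μ,σ), so the p-quantile of ln T is μ + z_p·σ.
ln(0.747) = -0.2917 and ln(4.55) = 1.515; z_{0.27} = -0.6128, z_{0.84} = 0.9945.
σ = (1.515 − -0.2917)/(0.9945 − (-0.6128)) = 1.124.
μ = -0.2917 − (-0.6128)·1.124 = 0.397.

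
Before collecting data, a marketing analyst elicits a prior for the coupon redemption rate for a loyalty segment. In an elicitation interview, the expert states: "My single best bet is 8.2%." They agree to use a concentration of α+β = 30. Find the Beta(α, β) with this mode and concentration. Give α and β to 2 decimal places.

For α,β > 1 the Beta mode is (α−1)/(α+β−2). With α+β = 30, the mode is (α−1)/28.
Set (α−1)/28 = 0.082 → α = 1 + 0.082·28 = 3.30.
β = 30 − α = 26.70.

α = 3.30, β = 26.70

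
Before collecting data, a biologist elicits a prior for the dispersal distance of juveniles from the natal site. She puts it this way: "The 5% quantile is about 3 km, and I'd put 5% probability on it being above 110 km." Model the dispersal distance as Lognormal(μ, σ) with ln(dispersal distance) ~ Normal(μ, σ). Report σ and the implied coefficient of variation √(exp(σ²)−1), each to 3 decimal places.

σ ≈ 1.095, CV ≈ 1.522

If T ~ Lognormal(μ,σ) then ln T ~ Normal(μ,σ), so the p-quantile of ln T is μ + z_p·σ.
ln(3) = 1.099 and ln(110) = 4.7; z_{0.05} = -1.645, z_{0.95} = 1.645.
σ = (4.7 − 1.099)/(1.645 − (-1.645)) = 1.095.
μ = 1.099 − (-1.645)·1.095 = 2.900.
CV = √(exp(σ²)−1) = √(exp(1.1988)−1) = 1.522.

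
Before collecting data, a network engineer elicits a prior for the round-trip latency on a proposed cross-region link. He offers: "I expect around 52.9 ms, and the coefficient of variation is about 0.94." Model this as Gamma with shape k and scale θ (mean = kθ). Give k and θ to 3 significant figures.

For Gamma(k, scale θ): mean = kθ, variance = kθ², so CV = 1/√k.
CV = 0.94, hence k = 1/CV² = 1.13.
Then θ = mean/k = 52.9/1.13 = 46.7.

k ≈ 1.13, θ ≈ 46.7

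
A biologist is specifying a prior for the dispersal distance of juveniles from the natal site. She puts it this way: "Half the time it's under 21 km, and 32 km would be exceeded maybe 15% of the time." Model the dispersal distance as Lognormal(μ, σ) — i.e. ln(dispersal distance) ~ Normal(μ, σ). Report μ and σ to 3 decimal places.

μ ≈ 3.045, σ ≈ 0.406

If T ~ Lognormal(μ,σ) then ln T ~ Normal(μ,σ), so the p-quantile of ln T is μ + z_p·σ.
ln(21) = 3.045 and ln(32) = 3.466; z_{0.5} = 0, z_{0.85} = 1.036.
σ = (3.466 − 3.045)/(1.036 − (0)) = 0.406.
μ = 3.045 − (0)·0.406 = 3.045.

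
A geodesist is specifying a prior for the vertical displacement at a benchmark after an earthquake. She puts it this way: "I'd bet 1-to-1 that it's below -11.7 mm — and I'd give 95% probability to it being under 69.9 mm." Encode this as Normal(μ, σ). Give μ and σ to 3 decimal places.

For Normal(μ,σ), the p-quantile is μ + z_p·σ. Here z_{0.5} = 0, z_{0.95} = 1.645.
So -11.7 = μ + 0σ and 69.9 = μ + 1.645σ.
Subtracting: σ = (69.9 − -11.7)/(1.645 − (0)) = 49.609.
Then μ = -11.7 − (0)·49.609 = -11.700.

μ = -11.700, σ = 49.609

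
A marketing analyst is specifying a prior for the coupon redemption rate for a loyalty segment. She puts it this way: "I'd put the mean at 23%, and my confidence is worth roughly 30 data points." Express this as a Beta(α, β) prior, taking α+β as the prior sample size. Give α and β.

α = 6.9, β = 23.1

Under the effective-sample-size interpretation, Beta(α, β) has prior mean α/(α+β) and prior sample size α+β.
So α+β = 30 and α/(α+β) = 0.23, giving α = 0.23·30 = 6.9 and β = 30 − 6.9 = 23.1.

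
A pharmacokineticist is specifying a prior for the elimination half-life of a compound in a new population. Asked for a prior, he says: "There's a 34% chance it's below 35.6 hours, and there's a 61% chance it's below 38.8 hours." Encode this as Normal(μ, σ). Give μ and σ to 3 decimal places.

For Normal(μ,σ), the p-quantile is μ + z_p·σ. Here z_{0.34} = -0.4125, z_{0.61} = 0.2793.
So 35.6 = μ − 0.4125σ and 38.8 = μ + 0.2793σ.
Subtracting: σ = (38.8 − 35.6)/(0.2793 − (-0.4125)) = 4.626.
Then μ = 35.6 − (-0.4125)·4.626 = 37.508.

μ = 37.508, σ = 4.626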